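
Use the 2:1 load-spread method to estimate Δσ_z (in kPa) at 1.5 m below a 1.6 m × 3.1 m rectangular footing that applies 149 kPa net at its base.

By the 2:1 method the load spreads at 1 horizontal : 2 vertical, so at depth z the loaded area has grown by z in each plan dimension:
Δσ = qBL/((B+z)(L+z)) = 149×1.6×3.1/((1.6+1.5)(3.1+1.5)) = 51.826 kPa

Δσ_z ≈ 51.8 kPa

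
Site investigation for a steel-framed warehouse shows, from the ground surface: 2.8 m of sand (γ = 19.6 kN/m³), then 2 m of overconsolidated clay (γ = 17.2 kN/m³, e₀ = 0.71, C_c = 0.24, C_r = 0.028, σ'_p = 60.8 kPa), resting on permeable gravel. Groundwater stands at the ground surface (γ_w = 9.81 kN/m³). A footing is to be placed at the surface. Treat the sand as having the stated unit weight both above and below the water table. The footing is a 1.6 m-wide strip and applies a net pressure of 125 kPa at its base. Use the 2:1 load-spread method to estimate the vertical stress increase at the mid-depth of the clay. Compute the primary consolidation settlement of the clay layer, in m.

Mid-depth of clay below the ground surface: z = 2.8 + 2/2 = 3.8 m.
Total vertical stress at mid-clay: σ_v = 19.6×2.8 + 17.2×1 = 72.08 kPa.
Pore pressure: u = 9.81×(3.8 − 0) = 37.278 kPa.
Initial effective stress: σ'_0 = σ_v − u = 72.08 − 37.278 = 34.802 kPa.
Stress increase at mid-clay by the 2:1 spreading method:
Δσ = qB/(B+z) = 125×1.6/(1.6+3.8) = 37.037 kPa
Final effective stress: σ'_f = 34.802 + 37.037 = 71.839 kPa.
σ'_f = 71.839 > σ'_p = 60.8 kPa, so the stress path crosses the preconsolidation pressure — recompression up to σ'_p, then virgin compression beyond:
S_c = H/(1+e₀)·[C_r·log₁₀(σ'_p/σ'_0) + C_c·log₁₀(σ'_f/σ'_p)]
    = 2/1.71 × [0.028×log₁₀(60.8/34.802) + 0.24×log₁₀(71.839/60.8)]
    = 1.1696 × [0.0067844 + 0.01739] = 0.02827 m

S_c ≈ 0.0283 m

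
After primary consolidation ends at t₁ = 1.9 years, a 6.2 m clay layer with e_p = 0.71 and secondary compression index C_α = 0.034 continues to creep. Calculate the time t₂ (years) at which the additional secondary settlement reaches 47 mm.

S_s = C_α·H/(1+e_p)·log₁₀(t₂/t₁) ⇒ log₁₀(t₂/t₁) = S_s·(1+e_p)/(C_α·H).
log₁₀(t₂/t₁) = 0.047 × (1+0.71) / (0.034×6.2) = 0.3813
t₂ = t₁ × 10^0.3813 = 1.9 × 2.406 = 4.571 years

t₂ ≈ 4.57 years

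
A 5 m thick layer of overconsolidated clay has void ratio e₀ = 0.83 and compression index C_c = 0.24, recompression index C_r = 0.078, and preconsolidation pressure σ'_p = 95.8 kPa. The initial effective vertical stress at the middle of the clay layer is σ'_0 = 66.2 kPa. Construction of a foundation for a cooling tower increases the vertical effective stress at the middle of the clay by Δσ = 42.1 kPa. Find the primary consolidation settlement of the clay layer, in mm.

Final effective stress: σ'_f = 66.2 + 42.1 = 108.3 kPa.
σ'_f = 108.3 > σ'_p = 95.8 kPa, so the stress path crosses the preconsolidation pressure — recompression up to σ'_p, then virgin compression beyond:
S_c = H/(1+e₀)·[C_r·log₁₀(σ'_p/σ'_0) + C_c·log₁₀(σ'_f/σ'_p)]
    = 5/1.83 × [0.078×log₁₀(95.8/66.2) + 0.24×log₁₀(108.3/95.8)]
    = 2.7322 × [0.01252 + 0.012783] = 0.06913 m

S_c ≈ 69.1 mm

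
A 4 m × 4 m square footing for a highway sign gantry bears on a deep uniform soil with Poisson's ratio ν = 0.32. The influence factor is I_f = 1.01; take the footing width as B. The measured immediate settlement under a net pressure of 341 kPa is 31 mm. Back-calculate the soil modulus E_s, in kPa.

E_s ≈ 39900 kPa

S_e = q·B·(1−ν²)/E_s · I_f  ⇒  E_s = q·B·(1−ν²)·I_f / S_e.
E_s = 341 × 4 × 0.8976 × 1.01 / 0.031 = 39890 kPa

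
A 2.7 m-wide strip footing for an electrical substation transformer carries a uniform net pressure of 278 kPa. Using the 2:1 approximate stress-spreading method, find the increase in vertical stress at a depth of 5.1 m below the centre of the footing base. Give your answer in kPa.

By the 2:1 method the load spreads at 1 horizontal : 2 vertical, so at depth z the loaded area has grown by z in each plan dimension:
Δσ = qB/(B+z) = 278×2.7/(2.7+5.1) = 96.231 kPa

Δσ_z ≈ 96.2 kPa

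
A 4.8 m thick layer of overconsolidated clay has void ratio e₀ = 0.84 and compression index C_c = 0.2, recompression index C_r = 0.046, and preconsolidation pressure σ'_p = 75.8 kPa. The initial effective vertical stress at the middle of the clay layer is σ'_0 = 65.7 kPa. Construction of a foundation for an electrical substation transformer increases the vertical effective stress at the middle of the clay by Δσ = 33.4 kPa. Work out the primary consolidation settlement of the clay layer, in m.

Final effective stress: σ'_f = 65.7 + 33.4 = 99.1 kPa.
σ'_f = 99.1 > σ'_p = 75.8 kPa, so the stress path crosses the preconsolidation pressure — recompression up to σ'_p, then virgin compression beyond:
S_c = H/(1+e₀)·[C_r·log₁₀(σ'_p/σ'_0) + C_c·log₁₀(σ'_f/σ'_p)]
    = 4.8/1.84 × [0.046×log₁₀(75.8/65.7) + 0.2×log₁₀(99.1/75.8)]
    = 2.6087 × [0.0028568 + 0.023281] = 0.06819 m

S_c ≈ 0.0682 m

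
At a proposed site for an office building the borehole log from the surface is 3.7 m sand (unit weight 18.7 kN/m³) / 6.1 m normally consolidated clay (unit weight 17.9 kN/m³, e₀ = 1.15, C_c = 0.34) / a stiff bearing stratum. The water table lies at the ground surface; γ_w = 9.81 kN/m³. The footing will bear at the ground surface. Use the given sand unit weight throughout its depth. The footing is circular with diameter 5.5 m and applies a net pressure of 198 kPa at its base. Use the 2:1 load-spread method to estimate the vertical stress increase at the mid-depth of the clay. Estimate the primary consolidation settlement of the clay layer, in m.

Mid-depth of clay below the ground surface: z = 3.7 + 6.1/2 = 6.75 m.
Total vertical stress at mid-clay: σ_v = 18.7×3.7 + 17.9×3.05 = 123.78 kPa.
Pore pressure: u = 9.81×(6.75 − 0) = 66.218 kPa.
Initial effective stress: σ'_0 = σ_v − u = 123.78 − 66.218 = 57.562 kPa.
Stress increase at mid-clay by the 2:1 spreading method:
Δσ ≈ qD²/(D+z)² = 198×5.5²/(5.5+6.75)² = 39.913 kPa
Final effective stress: σ'_f = σ'_0 + Δσ = 57.562 + 39.913 = 97.475 kPa.
Normally consolidated clay, so the full stress increment lies on the virgin compression line:
S_c = C_c·H/(1+e₀)·log₁₀(σ'_f/σ'_0) = 0.34×6.1/(1+1.15)×log₁₀(97.475/57.562)
    = 0.96465 × 0.22876 = 0.2207 m

S_c ≈ 0.221 m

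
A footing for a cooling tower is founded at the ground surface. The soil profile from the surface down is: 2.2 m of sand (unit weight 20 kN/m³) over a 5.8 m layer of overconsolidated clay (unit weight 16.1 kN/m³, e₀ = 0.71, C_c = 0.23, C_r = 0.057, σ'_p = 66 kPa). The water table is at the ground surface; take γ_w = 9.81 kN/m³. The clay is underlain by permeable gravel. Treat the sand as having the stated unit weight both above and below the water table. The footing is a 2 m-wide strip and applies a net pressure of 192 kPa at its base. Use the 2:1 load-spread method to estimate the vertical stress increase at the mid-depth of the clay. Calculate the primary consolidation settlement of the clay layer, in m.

S_c ≈ 0.163 m

Mid-depth of clay below the ground surface: z = 2.2 + 5.8/2 = 5.1 m.
Total vertical stress at mid-clay: σ_v = 20×2.2 + 16.1×2.9 = 90.69 kPa.
Pore pressure: u = 9.81×(5.1 − 0) = 50.031 kPa.
Initial effective stress: σ'_0 = σ_v − u = 90.69 − 50.031 = 40.659 kPa.
Stress increase at mid-clay by the 2:1 spreading method:
Δσ = qB/(B+z) = 192×2/(2+5.1) = 54.085 kPa
Final effective stress: σ'_f = 40.659 + 54.085 = 94.744 kPa.
σ'_f = 94.744 > σ'_p = 66 kPa, so the stress path crosses the preconsolidation pressure — recompression up to σ'_p, then virgin compression beyond:
S_c = H/(1+e₀)·[C_r·log₁₀(σ'_p/σ'_0) + C_c·log₁₀(σ'_f/σ'_p)]
    = 5.8/1.71 × [0.057×log₁₀(66/40.659) + 0.23×log₁₀(94.744/66)]
    = 3.3918 × [0.011992 + 0.036112] = 0.1632 m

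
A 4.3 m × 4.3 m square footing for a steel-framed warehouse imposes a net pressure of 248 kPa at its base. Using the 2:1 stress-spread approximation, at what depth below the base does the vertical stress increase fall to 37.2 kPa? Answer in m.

2:1 spreading — at depth z the loaded area has grown by z in each plan dimension:
qB²/(B+z)² = Δσ_z ⇒ z = B(√(q/Δσ_z) − 1) = 4.3×(√(248/37.2) − 1) = 6.803 m

z ≈ 6.8 m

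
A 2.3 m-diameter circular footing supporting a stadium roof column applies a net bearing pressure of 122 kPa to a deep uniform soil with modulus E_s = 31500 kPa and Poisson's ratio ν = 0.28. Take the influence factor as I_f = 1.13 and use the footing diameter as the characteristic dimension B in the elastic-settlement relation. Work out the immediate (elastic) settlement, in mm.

Immediate (elastic) settlement: S_e = q·B·(1−ν²)/E_s · I_f.
S_e = 122 × 2.3 × (1 − 0.28²) / 31500 × 1.13
    = 122 × 2.3 × 0.9216 / 31500 × 1.13
    = 0.009277 m = 9.277 mm

S_e ≈ 9.28 mm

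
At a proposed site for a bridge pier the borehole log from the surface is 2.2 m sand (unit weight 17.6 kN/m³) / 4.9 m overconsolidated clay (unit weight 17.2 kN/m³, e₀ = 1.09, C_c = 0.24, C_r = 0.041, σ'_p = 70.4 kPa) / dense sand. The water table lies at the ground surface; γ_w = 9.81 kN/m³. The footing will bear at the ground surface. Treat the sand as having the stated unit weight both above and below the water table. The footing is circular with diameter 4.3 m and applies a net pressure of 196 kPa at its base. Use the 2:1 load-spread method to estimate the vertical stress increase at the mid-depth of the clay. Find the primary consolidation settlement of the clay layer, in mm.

Mid-depth of clay below the ground surface: z = 2.2 + 4.9/2 = 4.65 m.
Total vertical stress at mid-clay: σ_v = 17.6×2.2 + 17.2×2.45 = 80.86 kPa.
Pore pressure: u = 9.81×(4.65 − 0) = 45.617 kPa.
Initial effective stress: σ'_0 = σ_v − u = 80.86 − 45.617 = 35.243 kPa.
Stress increase at mid-clay by the 2:1 spreading method:
Δσ ≈ qD²/(D+z)² = 196×4.3²/(4.3+4.65)² = 45.243 kPa
Final effective stress: σ'_f = 35.243 + 45.243 = 80.486 kPa.
σ'_f = 80.486 > σ'_p = 70.4 kPa, so the stress path crosses the preconsolidation pressure — recompression up to σ'_p, then virgin compression beyond:
S_c = H/(1+e₀)·[C_r·log₁₀(σ'_p/σ'_0) + C_c·log₁₀(σ'_f/σ'_p)]
    = 4.9/2.09 × [0.041×log₁₀(70.4/35.243) + 0.24×log₁₀(80.486/70.4)]
    = 2.3445 × [0.01232 + 0.013955] = 0.0616 m

S_c ≈ 61.6 mm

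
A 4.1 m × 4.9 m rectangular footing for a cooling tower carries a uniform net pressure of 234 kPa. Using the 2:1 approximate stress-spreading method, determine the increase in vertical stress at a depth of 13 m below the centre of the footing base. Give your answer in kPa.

Δσ_z ≈ 15.4 kPa

By the 2:1 method the load spreads at 1 horizontal : 2 vertical, so at depth z the loaded area has grown by z in each plan dimension:
Δσ = qBL/((B+z)(L+z)) = 234×4.1×4.9/((4.1+13)(4.9+13)) = 15.358 kPa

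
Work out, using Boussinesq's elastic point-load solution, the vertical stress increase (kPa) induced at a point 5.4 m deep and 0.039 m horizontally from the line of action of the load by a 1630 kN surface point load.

Boussinesq vertical stress below a point load on an elastic half-space:
Δσ_z = 3P/(2πz²) · [1 + (r/z)²]^(−5/2)
r/z = 0.039/5.4 = 0.0072222; [1+(r/z)²]^(−5/2) = 0.99987.
Δσ_z = 3×1630/(2π×5.4²) × 0.99987 = 26.69 × 0.99987 = 26.69 kPa

Δσ_z ≈ 26.7 kPa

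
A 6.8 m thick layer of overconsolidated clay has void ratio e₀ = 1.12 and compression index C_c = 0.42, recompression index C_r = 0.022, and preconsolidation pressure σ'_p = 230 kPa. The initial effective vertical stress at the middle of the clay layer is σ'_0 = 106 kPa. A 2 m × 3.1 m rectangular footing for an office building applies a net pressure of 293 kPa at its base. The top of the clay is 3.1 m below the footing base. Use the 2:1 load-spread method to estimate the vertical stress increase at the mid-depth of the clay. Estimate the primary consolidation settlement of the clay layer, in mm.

S_c ≈ 5.84 mm

Mid-depth of clay below the footing base: z = 3.1 + 6.8/2 = 6.5 m.
Stress increase at mid-clay by the 2:1 spreading method:
Δσ = qBL/((B+z)(L+z)) = 293×2×3.1/((2+6.5)(3.1+6.5)) = 22.262 kPa
Final effective stress: σ'_f = 106 + 22.262 = 128.26 kPa.
σ'_f = 128.26 ≤ σ'_p = 230 kPa, so the clay remains overconsolidated and only the recompression index applies:
S_c = C_r·H/(1+e₀)·log₁₀(σ'_f/σ'_0) = 0.022×6.8/2.12×log₁₀(128.26/106)
    = 0.070565 × 0.082785 = 0.005842 m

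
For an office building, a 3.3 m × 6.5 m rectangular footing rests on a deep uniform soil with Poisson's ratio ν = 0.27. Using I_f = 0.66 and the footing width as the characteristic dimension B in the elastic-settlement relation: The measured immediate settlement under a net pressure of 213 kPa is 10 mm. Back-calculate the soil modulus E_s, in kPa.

S_e = q·B·(1−ν²)/E_s · I_f  ⇒  E_s = q·B·(1−ν²)·I_f / S_e.
E_s = 213 × 3.3 × 0.9271 × 0.66 / 0.01 = 43010 kPa

E_s ≈ 43000 kPa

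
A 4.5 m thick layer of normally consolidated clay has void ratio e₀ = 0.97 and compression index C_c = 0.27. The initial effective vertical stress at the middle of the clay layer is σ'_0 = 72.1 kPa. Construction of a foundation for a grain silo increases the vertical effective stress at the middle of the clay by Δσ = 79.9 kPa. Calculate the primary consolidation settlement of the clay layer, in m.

Final effective stress: σ'_f = σ'_0 + Δσ = 72.1 + 79.9 = 152 kPa.
Normally consolidated clay, so the full stress increment lies on the virgin compression line:
S_c = C_c·H/(1+e₀)·log₁₀(σ'_f/σ'_0) = 0.27×4.5/(1+0.97)×log₁₀(152/72.1)
    = 0.61675 × 0.32391 = 0.1998 m

S_c ≈ 0.2 m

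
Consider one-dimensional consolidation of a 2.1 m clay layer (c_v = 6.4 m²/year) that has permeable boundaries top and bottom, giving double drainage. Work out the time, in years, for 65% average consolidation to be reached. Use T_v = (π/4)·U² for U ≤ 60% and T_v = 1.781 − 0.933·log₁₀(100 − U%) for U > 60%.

t ≈ 0.0586 years

Drainage path length: H_d = H/2 = 1.05 m (double drainage).
U > 60%: T_v = 1.781 − 0.933·log₁₀(100 − 65) = 0.34038.
t = T_v·H_d²/c_v = 0.34038×1.05²/6.4 = 0.05864 years.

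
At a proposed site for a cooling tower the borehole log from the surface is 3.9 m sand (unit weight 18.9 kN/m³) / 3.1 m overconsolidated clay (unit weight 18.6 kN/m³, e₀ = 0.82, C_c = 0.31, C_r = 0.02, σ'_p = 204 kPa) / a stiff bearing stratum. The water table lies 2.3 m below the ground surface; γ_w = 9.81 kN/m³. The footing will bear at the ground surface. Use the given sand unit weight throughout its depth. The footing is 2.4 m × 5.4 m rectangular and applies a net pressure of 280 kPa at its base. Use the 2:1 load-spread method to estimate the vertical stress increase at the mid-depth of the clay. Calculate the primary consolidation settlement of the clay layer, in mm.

S_c ≈ 6.9 mm

Mid-depth of clay below the ground surface: z = 3.9 + 3.1/2 = 5.45 m.
Total vertical stress at mid-clay: σ_v = 18.9×3.9 + 18.6×1.55 = 102.54 kPa.
Pore pressure: u = 9.81×(5.45 − 2.3) = 30.902 kPa.
Initial effective stress: σ'_0 = σ_v − u = 102.54 − 30.902 = 71.638 kPa.
Stress increase at mid-clay by the 2:1 spreading method:
Δσ = qBL/((B+z)(L+z)) = 280×2.4×5.4/((2.4+5.45)(5.4+5.45)) = 42.605 kPa
Final effective stress: σ'_f = 71.638 + 42.605 = 114.24 kPa.
σ'_f = 114.24 ≤ σ'_p = 204 kPa, so the clay remains overconsolidated and only the recompression index applies:
S_c = C_r·H/(1+e₀)·log₁₀(σ'_f/σ'_0) = 0.02×3.1/1.82×log₁₀(114.24/71.638)
    = 0.034066 × 0.20267 = 0.006904 m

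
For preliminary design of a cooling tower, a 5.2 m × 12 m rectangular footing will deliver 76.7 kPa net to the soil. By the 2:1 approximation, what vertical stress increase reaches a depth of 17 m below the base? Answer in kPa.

Δσ_z ≈ 7.43 kPa

By the 2:1 method the load spreads at 1 horizontal : 2 vertical, so at depth z the loaded area has grown by z in each plan dimension:
Δσ = qBL/((B+z)(L+z)) = 76.7×5.2×12/((5.2+17)(12+17)) = 7.4341 kPa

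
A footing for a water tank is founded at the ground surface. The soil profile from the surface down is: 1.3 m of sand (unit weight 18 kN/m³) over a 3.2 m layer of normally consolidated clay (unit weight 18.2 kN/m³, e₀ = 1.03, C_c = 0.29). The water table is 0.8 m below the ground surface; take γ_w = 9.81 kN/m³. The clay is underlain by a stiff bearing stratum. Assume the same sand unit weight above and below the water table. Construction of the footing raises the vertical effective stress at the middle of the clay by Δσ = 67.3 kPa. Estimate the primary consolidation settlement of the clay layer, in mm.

S_c ≈ 225 mm

Mid-depth of clay below the ground surface: z = 1.3 + 3.2/2 = 2.9 m.
Total vertical stress at mid-clay: σ_v = 18×1.3 + 18.2×1.6 = 52.52 kPa.
Pore pressure: u = 9.81×(2.9 − 0.8) = 20.601 kPa.
Initial effective stress: σ'_0 = σ_v − u = 52.52 − 20.601 = 31.919 kPa.
Final effective stress: σ'_f = σ'_0 + Δσ = 31.919 + 67.3 = 99.219 kPa.
Normally consolidated clay, so the full stress increment lies on the virgin compression line:
S_c = C_c·H/(1+e₀)·log₁₀(σ'_f/σ'_0) = 0.29×3.2/(1+1.03)×log₁₀(99.219/31.919)
    = 0.45714 × 0.49255 = 0.2252 m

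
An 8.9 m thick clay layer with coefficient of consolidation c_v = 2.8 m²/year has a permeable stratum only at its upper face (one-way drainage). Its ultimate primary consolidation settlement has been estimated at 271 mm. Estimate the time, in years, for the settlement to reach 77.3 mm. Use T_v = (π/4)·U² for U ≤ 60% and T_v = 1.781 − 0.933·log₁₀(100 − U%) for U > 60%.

Drainage path length: H_d = H = 8.9 m (single drainage).
U = S(t)/S_ult = 77.3/271 = 0.2852.
U ≤ 60%: T_v = (π/4)·U² = (π/4)×0.28524² = 0.063901.
t = T_v·H_d²/c_v = 0.063901×8.9²/2.8 = 1.808 years.

t ≈ 1.81 years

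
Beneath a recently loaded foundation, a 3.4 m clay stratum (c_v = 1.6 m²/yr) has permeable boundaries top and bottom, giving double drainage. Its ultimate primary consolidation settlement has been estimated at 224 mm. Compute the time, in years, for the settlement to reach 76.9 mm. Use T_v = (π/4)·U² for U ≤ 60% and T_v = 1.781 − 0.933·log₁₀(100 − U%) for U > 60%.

t ≈ 0.167 years

Drainage path length: H_d = H/2 = 1.7 m (double drainage).
U = S(t)/S_ult = 76.9/224 = 0.3433.
U ≤ 60%: T_v = (π/4)·U² = (π/4)×0.3433² = 0.092565.
t = T_v·H_d²/c_v = 0.092565×1.7²/1.6 = 0.1672 years.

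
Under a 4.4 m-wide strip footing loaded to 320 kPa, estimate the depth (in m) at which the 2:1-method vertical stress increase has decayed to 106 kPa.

z ≈ 8.88 m

2:1 spreading — at depth z the loaded area has grown by z in each plan dimension:
qB/(B+z) = Δσ_z ⇒ z = qB/Δσ_z − B = 320×4.4/106 − 4.4 = 8.883 m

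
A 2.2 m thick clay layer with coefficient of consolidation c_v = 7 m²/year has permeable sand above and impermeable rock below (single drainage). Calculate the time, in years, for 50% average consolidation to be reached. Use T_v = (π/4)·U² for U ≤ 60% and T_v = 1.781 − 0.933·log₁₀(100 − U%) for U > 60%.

t ≈ 0.136 years

Drainage path length: H_d = H = 2.2 m (single drainage).
U ≤ 60%: T_v = (π/4)·U² = (π/4)×0.5² = 0.19635.
t = T_v·H_d²/c_v = 0.19635×2.2²/7 = 0.1358 years.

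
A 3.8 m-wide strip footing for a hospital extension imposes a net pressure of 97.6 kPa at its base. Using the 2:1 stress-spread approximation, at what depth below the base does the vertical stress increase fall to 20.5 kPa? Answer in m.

2:1 spreading — at depth z the loaded area has grown by z in each plan dimension:
qB/(B+z) = Δσ_z ⇒ z = qB/Δσ_z − B = 97.6×3.8/20.5 − 3.8 = 14.29 m

z ≈ 14.3 m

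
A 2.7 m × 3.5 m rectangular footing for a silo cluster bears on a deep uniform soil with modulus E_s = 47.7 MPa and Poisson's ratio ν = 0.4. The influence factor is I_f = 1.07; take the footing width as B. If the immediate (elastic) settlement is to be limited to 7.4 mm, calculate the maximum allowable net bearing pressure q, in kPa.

E_s = 47.7 MPa = 47700 kPa.
S_e = q·B·(1−ν²)/E_s · I_f  ⇒  q = S_e·E_s / (B·(1−ν²)·I_f).
q = 0.0074 × 47700 / (2.7 × 0.84 × 1.07) = 145.5 kPa

q ≈ 145 kPa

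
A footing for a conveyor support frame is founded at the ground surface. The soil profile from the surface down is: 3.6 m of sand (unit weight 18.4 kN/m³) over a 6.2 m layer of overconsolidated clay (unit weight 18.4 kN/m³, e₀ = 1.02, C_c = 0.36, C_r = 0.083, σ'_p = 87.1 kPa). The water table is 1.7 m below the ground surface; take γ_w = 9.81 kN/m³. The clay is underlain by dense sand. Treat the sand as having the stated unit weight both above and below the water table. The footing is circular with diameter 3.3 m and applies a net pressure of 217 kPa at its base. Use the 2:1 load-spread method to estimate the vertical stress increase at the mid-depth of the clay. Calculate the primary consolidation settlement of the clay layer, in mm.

S_c ≈ 73.6 mm

Mid-depth of clay below the ground surface: z = 3.6 + 6.2/2 = 6.7 m.
Total vertical stress at mid-clay: σ_v = 18.4×3.6 + 18.4×3.1 = 123.28 kPa.
Pore pressure: u = 9.81×(6.7 − 1.7) = 49.05 kPa.
Initial effective stress: σ'_0 = σ_v − u = 123.28 − 49.05 = 74.23 kPa.
Stress increase at mid-clay by the 2:1 spreading method:
Δσ ≈ qD²/(D+z)² = 217×3.3²/(3.3+6.7)² = 23.631 kPa
Final effective stress: σ'_f = 74.23 + 23.631 = 97.861 kPa.
σ'_f = 97.861 > σ'_p = 87.1 kPa, so the stress path crosses the preconsolidation pressure — recompression up to σ'_p, then virgin compression beyond:
S_c = H/(1+e₀)·[C_r·log₁₀(σ'_p/σ'_0) + C_c·log₁₀(σ'_f/σ'_p)]
    = 6.2/2.02 × [0.083×log₁₀(87.1/74.23) + 0.36×log₁₀(97.861/87.1)]
    = 3.0693 × [0.0057634 + 0.018213] = 0.07359 m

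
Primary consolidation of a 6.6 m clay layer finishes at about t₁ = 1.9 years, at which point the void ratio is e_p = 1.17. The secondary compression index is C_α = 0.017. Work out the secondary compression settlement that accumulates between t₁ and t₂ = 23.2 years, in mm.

Secondary compression: S_s = C_α·H/(1+e_p)·log₁₀(t₂/t₁)
S_s = 0.017×6.6/(1+1.17)×log₁₀(23.2/1.9)
    = 0.05171 × 1.087 = 0.05619 m

S_s ≈ 56.2 mm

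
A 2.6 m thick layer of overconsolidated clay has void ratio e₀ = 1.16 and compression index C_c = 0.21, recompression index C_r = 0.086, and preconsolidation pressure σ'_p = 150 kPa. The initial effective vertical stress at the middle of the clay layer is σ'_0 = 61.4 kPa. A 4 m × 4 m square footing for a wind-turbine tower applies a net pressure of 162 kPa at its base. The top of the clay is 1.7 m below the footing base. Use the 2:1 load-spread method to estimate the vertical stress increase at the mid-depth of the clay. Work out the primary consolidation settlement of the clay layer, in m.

S_c ≈ 0.0279 m

Mid-depth of clay below the footing base: z = 1.7 + 2.6/2 = 3 m.
Stress increase at mid-clay by the 2:1 spreading method:
Δσ = qBL/((B+z)(L+z)) = 162×4×4/((4+3)(4+3)) = 52.898 kPa
Final effective stress: σ'_f = 61.4 + 52.898 = 114.3 kPa.
σ'_f = 114.3 ≤ σ'_p = 150 kPa, so the clay remains overconsolidated and only the recompression index applies:
S_c = C_r·H/(1+e₀)·log₁₀(σ'_f/σ'_0) = 0.086×2.6/2.16×log₁₀(114.3/61.4)
    = 0.10352 × 0.26988 = 0.02794 m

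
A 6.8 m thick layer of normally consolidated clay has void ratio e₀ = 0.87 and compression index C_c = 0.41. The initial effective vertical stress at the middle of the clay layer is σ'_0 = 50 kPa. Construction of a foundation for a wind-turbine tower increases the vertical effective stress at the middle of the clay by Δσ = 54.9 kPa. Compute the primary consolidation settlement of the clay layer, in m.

S_c ≈ 0.48 m

Final effective stress: σ'_f = σ'_0 + Δσ = 50 + 54.9 = 104.9 kPa.
Normally consolidated clay, so the full stress increment lies on the virgin compression line:
S_c = C_c·H/(1+e₀)·log₁₀(σ'_f/σ'_0) = 0.41×6.8/(1+0.87)×log₁₀(104.9/50)
    = 1.4909 × 0.32181 = 0.4798 m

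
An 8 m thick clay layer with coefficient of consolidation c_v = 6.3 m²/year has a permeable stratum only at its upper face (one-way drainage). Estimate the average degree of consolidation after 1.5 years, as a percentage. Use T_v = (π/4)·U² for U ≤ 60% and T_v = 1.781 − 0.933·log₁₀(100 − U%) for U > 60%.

Drainage path length: H_d = H = 8 m (single drainage).
T_v = c_v·t/H_d² = 6.3×1.5/8² = 0.14766.
T_v = 0.14766 corresponds to the U ≤ 60% branch:
U = √(4T_v/π) = 0.4336

U ≈ 43.4 %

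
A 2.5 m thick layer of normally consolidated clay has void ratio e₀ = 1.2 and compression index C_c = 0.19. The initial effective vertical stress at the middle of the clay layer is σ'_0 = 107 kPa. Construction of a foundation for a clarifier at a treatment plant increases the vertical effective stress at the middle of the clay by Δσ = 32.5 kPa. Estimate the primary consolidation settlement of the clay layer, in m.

Final effective stress: σ'_f = σ'_0 + Δσ = 107 + 32.5 = 139.5 kPa.
Normally consolidated clay, so the full stress increment lies on the virgin compression line:
S_c = C_c·H/(1+e₀)·log₁₀(σ'_f/σ'_0) = 0.19×2.5/(1+1.2)×log₁₀(139.5/107)
    = 0.21591 × 0.11519 = 0.02487 m

S_c ≈ 0.0249 m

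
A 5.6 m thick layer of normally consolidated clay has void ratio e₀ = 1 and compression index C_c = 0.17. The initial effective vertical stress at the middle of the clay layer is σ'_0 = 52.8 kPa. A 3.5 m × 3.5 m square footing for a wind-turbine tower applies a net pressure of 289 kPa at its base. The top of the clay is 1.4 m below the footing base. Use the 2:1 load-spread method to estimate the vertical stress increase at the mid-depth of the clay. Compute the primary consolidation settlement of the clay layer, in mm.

S_c ≈ 156 mm

Mid-depth of clay below the footing base: z = 1.4 + 5.6/2 = 4.2 m.
Stress increase at mid-clay by the 2:1 spreading method:
Δσ = qBL/((B+z)(L+z)) = 289×3.5×3.5/((3.5+4.2)(3.5+4.2)) = 59.711 kPa
Final effective stress: σ'_f = σ'_0 + Δσ = 52.8 + 59.711 = 112.51 kPa.
Normally consolidated clay, so the full stress increment lies on the virgin compression line:
S_c = C_c·H/(1+e₀)·log₁₀(σ'_f/σ'_0) = 0.17×5.6/(1+1)×log₁₀(112.51/52.8)
    = 0.476 × 0.32856 = 0.1564 m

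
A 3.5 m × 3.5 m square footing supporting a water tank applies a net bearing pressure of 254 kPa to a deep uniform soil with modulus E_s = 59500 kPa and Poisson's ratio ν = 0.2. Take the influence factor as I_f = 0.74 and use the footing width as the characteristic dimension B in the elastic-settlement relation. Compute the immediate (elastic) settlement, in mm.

Immediate (elastic) settlement: S_e = q·B·(1−ν²)/E_s · I_f.
S_e = 254 × 3.5 × (1 − 0.2²) / 59500 × 0.74
    = 254 × 3.5 × 0.96 / 59500 × 0.74
    = 0.01061 m = 10.61 mm

S_e ≈ 10.6 mm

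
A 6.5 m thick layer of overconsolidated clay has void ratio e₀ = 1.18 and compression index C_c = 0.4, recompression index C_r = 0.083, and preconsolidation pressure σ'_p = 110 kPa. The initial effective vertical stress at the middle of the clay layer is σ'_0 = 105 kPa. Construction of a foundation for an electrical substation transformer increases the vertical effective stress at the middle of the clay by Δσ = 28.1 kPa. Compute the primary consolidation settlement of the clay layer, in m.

S_c ≈ 0.104 m

Final effective stress: σ'_f = 105 + 28.1 = 133.1 kPa.
σ'_f = 133.1 > σ'_p = 110 kPa, so the stress path crosses the preconsolidation pressure — recompression up to σ'_p, then virgin compression beyond:
S_c = H/(1+e₀)·[C_r·log₁₀(σ'_p/σ'_0) + C_c·log₁₀(σ'_f/σ'_p)]
    = 6.5/2.18 × [0.083×log₁₀(110/105) + 0.4×log₁₀(133.1/110)]
    = 2.9817 × [0.0016769 + 0.033114] = 0.1037 m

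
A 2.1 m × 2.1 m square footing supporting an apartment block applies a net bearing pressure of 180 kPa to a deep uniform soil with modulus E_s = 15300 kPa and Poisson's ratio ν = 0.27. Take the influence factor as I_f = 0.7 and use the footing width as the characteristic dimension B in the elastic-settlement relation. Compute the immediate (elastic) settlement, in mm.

Immediate (elastic) settlement: S_e = q·B·(1−ν²)/E_s · I_f.
S_e = 180 × 2.1 × (1 − 0.27²) / 15300 × 0.7
    = 180 × 2.1 × 0.9271 / 15300 × 0.7
    = 0.01603 m = 16.03 mm

S_e ≈ 16 mm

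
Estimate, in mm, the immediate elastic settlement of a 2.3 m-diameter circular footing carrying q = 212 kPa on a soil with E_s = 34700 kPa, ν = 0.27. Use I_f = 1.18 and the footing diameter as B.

S_e ≈ 15.4 mm

Immediate (elastic) settlement: S_e = q·B·(1−ν²)/E_s · I_f.
S_e = 212 × 2.3 × (1 − 0.27²) / 34700 × 1.18
    = 212 × 2.3 × 0.9271 / 34700 × 1.18
    = 0.01537 m = 15.37 mm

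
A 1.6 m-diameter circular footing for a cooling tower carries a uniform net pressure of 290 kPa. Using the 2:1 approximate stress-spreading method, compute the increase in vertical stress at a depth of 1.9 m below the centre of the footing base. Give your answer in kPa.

Δσ_z ≈ 60.6 kPa

By the 2:1 method the load spreads at 1 horizontal : 2 vertical, so at depth z the loaded area has grown by z in each plan dimension:
Δσ ≈ qD²/(D+z)² = 290×1.6²/(1.6+1.9)² = 60.604 kPa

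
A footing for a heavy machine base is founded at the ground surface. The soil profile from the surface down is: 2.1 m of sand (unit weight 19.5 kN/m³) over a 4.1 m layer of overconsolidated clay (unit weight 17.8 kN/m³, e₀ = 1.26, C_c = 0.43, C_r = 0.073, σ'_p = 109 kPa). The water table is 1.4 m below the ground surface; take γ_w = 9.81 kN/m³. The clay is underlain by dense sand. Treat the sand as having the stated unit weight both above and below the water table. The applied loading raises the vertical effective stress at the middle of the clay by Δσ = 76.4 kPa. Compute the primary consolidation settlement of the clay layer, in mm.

Mid-depth of clay below the ground surface: z = 2.1 + 4.1/2 = 4.15 m.
Total vertical stress at mid-clay: σ_v = 19.5×2.1 + 17.8×2.05 = 77.44 kPa.
Pore pressure: u = 9.81×(4.15 − 1.4) = 26.978 kPa.
Initial effective stress: σ'_0 = σ_v − u = 77.44 − 26.978 = 50.462 kPa.
Final effective stress: σ'_f = 50.462 + 76.4 = 126.86 kPa.
σ'_f = 126.86 > σ'_p = 109 kPa, so the stress path crosses the preconsolidation pressure — recompression up to σ'_p, then virgin compression beyond:
S_c = H/(1+e₀)·[C_r·log₁₀(σ'_p/σ'_0) + C_c·log₁₀(σ'_f/σ'_p)]
    = 4.1/2.26 × [0.073×log₁₀(109/50.462) + 0.43×log₁₀(126.86/109)]
    = 1.8142 × [0.024416 + 0.028336] = 0.0957 m

S_c ≈ 95.7 mm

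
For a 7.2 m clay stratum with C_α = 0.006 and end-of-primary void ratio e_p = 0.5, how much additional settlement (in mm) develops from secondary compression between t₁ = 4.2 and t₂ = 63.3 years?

Secondary compression: S_s = C_α·H/(1+e_p)·log₁₀(t₂/t₁)
S_s = 0.006×7.2/(1+0.5)×log₁₀(63.3/4.2)
    = 0.0288 × 1.178 = 0.03393 m

S_s ≈ 33.9 mm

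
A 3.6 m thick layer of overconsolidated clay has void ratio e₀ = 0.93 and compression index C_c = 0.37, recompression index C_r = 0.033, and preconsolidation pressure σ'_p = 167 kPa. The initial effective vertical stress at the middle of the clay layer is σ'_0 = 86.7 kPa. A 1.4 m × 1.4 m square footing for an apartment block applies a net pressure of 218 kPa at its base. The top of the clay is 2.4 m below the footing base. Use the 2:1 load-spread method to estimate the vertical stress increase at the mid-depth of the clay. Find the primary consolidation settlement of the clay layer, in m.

Mid-depth of clay below the footing base: z = 2.4 + 3.6/2 = 4.2 m.
Stress increase at mid-clay by the 2:1 spreading method:
Δσ = qBL/((B+z)(L+z)) = 218×1.4×1.4/((1.4+4.2)(1.4+4.2)) = 13.625 kPa
Final effective stress: σ'_f = 86.7 + 13.625 = 100.33 kPa.
σ'_f = 100.33 ≤ σ'_p = 167 kPa, so the clay remains overconsolidated and only the recompression index applies:
S_c = C_r·H/(1+e₀)·log₁₀(σ'_f/σ'_0) = 0.033×3.6/1.93×log₁₀(100.33/86.7)
    = 0.061555 × 0.063412 = 0.003903 m

S_c ≈ 0.0039 m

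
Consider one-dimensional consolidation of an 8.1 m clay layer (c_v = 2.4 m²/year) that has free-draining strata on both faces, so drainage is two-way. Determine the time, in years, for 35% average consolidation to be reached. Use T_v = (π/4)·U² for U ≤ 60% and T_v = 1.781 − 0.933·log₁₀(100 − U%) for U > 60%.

Drainage path length: H_d = H/2 = 4.05 m (double drainage).
U ≤ 60%: T_v = (π/4)·U² = (π/4)×0.35² = 0.096211.
t = T_v·H_d²/c_v = 0.096211×4.05²/2.4 = 0.6575 years.

t ≈ 0.658 years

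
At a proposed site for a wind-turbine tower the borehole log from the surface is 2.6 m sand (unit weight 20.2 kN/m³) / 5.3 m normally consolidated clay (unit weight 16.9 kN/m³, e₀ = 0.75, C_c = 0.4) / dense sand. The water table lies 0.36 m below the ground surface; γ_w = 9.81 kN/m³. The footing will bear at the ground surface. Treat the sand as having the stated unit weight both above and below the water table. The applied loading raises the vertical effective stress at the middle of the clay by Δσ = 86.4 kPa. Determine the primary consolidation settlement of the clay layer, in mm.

Mid-depth of clay below the ground surface: z = 2.6 + 5.3/2 = 5.25 m.
Total vertical stress at mid-clay: σ_v = 20.2×2.6 + 16.9×2.65 = 97.305 kPa.
Pore pressure: u = 9.81×(5.25 − 0.36) = 47.971 kPa.
Initial effective stress: σ'_0 = σ_v − u = 97.305 − 47.971 = 49.334 kPa.
Final effective stress: σ'_f = σ'_0 + Δσ = 49.334 + 86.4 = 135.73 kPa.
Normally consolidated clay, so the full stress increment lies on the virgin compression line:
S_c = C_c·H/(1+e₀)·log₁₀(σ'_f/σ'_0) = 0.4×5.3/(1+0.75)×log₁₀(135.73/49.334)
    = 1.2114 × 0.43953 = 0.5324 m

S_c ≈ 532 mm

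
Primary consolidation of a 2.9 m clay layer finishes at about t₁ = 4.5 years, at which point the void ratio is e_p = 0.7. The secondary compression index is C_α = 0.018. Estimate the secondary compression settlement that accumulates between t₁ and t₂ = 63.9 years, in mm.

S_s ≈ 35.4 mm

Secondary compression: S_s = C_α·H/(1+e_p)·log₁₀(t₂/t₁)
S_s = 0.018×2.9/(1+0.7)×log₁₀(63.9/4.5)
    = 0.03071 × 1.152 = 0.03538 m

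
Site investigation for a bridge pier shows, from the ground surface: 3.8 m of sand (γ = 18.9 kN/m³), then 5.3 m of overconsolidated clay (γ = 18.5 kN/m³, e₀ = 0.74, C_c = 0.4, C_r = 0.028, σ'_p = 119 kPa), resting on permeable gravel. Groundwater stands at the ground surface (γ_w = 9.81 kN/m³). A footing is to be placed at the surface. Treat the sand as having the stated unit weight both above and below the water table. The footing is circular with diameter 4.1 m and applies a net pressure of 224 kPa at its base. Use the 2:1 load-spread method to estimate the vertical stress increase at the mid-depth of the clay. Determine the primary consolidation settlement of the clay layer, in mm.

S_c ≈ 17.1 mm

Mid-depth of clay below the ground surface: z = 3.8 + 5.3/2 = 6.45 m.
Total vertical stress at mid-clay: σ_v = 18.9×3.8 + 18.5×2.65 = 120.84 kPa.
Pore pressure: u = 9.81×(6.45 − 0) = 63.275 kPa.
Initial effective stress: σ'_0 = σ_v − u = 120.84 − 63.275 = 57.565 kPa.
Stress increase at mid-clay by the 2:1 spreading method:
Δσ ≈ qD²/(D+z)² = 224×4.1²/(4.1+6.45)² = 33.831 kPa
Final effective stress: σ'_f = 57.565 + 33.831 = 91.396 kPa.
σ'_f = 91.396 ≤ σ'_p = 119 kPa, so the clay remains overconsolidated and only the recompression index applies:
S_c = C_r·H/(1+e₀)·log₁₀(σ'_f/σ'_0) = 0.028×5.3/1.74×log₁₀(91.396/57.565)
    = 0.085288 × 0.20077 = 0.01712 m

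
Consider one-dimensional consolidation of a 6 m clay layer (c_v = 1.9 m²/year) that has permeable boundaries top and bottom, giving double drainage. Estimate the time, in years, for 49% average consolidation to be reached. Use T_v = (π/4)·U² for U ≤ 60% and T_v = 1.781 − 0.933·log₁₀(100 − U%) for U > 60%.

Drainage path length: H_d = H/2 = 3 m (double drainage).
U ≤ 60%: T_v = (π/4)·U² = (π/4)×0.49² = 0.18857.
t = T_v·H_d²/c_v = 0.18857×3²/1.9 = 0.8932 years.

t ≈ 0.893 years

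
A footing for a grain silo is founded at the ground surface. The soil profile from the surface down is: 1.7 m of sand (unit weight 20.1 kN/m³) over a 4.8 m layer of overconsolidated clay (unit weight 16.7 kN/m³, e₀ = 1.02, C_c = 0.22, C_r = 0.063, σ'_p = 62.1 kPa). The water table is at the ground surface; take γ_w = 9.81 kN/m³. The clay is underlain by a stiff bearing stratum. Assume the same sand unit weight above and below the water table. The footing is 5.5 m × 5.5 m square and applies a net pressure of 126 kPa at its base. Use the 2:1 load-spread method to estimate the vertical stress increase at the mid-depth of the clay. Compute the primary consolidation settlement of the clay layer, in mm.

S_c ≈ 83.1 mm

Mid-depth of clay below the ground surface: z = 1.7 + 4.8/2 = 4.1 m.
Total vertical stress at mid-clay: σ_v = 20.1×1.7 + 16.7×2.4 = 74.25 kPa.
Pore pressure: u = 9.81×(4.1 − 0) = 40.221 kPa.
Initial effective stress: σ'_0 = σ_v − u = 74.25 − 40.221 = 34.029 kPa.
Stress increase at mid-clay by the 2:1 spreading method:
Δσ = qBL/((B+z)(L+z)) = 126×5.5×5.5/((5.5+4.1)(5.5+4.1)) = 41.357 kPa
Final effective stress: σ'_f = 34.029 + 41.357 = 75.386 kPa.
σ'_f = 75.386 > σ'_p = 62.1 kPa, so the stress path crosses the preconsolidation pressure — recompression up to σ'_p, then virgin compression beyond:
S_c = H/(1+e₀)·[C_r·log₁₀(σ'_p/σ'_0) + C_c·log₁₀(σ'_f/σ'_p)]
    = 4.8/2.02 × [0.063×log₁₀(62.1/34.029) + 0.22×log₁₀(75.386/62.1)]
    = 2.3762 × [0.016458 + 0.018524] = 0.08312 m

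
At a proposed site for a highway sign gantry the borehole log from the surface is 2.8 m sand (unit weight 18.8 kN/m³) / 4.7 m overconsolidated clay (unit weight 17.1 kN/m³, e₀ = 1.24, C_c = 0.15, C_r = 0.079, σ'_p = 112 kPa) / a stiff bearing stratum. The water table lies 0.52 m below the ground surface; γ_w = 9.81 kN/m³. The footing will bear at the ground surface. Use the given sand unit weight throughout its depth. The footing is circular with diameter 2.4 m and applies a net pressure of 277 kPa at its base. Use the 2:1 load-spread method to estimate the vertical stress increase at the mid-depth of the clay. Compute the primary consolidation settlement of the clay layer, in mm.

S_c ≈ 33.4 mm

Mid-depth of clay below the ground surface: z = 2.8 + 4.7/2 = 5.15 m.
Total vertical stress at mid-clay: σ_v = 18.8×2.8 + 17.1×2.35 = 92.825 kPa.
Pore pressure: u = 9.81×(5.15 − 0.52) = 45.42 kPa.
Initial effective stress: σ'_0 = σ_v − u = 92.825 − 45.42 = 47.405 kPa.
Stress increase at mid-clay by the 2:1 spreading method:
Δσ ≈ qD²/(D+z)² = 277×2.4²/(2.4+5.15)² = 27.99 kPa
Final effective stress: σ'_f = 47.405 + 27.99 = 75.395 kPa.
σ'_f = 75.395 ≤ σ'_p = 112 kPa, so the clay remains overconsolidated and only the recompression index applies:
S_c = C_r·H/(1+e₀)·log₁₀(σ'_f/σ'_0) = 0.079×4.7/2.24×log₁₀(75.395/47.405)
    = 0.16576 × 0.20152 = 0.0334 m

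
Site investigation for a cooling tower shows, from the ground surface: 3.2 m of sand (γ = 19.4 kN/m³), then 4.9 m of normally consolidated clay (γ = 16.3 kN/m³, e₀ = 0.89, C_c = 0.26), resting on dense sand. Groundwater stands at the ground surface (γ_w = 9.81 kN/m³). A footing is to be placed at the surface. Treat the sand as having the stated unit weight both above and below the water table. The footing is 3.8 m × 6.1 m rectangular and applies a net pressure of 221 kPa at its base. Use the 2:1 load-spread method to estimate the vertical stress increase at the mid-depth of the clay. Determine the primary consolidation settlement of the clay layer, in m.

Mid-depth of clay below the ground surface: z = 3.2 + 4.9/2 = 5.65 m.
Total vertical stress at mid-clay: σ_v = 19.4×3.2 + 16.3×2.45 = 102.02 kPa.
Pore pressure: u = 9.81×(5.65 − 0) = 55.427 kPa.
Initial effective stress: σ'_0 = σ_v − u = 102.02 − 55.427 = 46.593 kPa.
Stress increase at mid-clay by the 2:1 spreading method:
Δσ = qBL/((B+z)(L+z)) = 221×3.8×6.1/((3.8+5.65)(6.1+5.65)) = 46.136 kPa
Final effective stress: σ'_f = σ'_0 + Δσ = 46.593 + 46.136 = 92.729 kPa.
Normally consolidated clay, so the full stress increment lies on the virgin compression line:
S_c = C_c·H/(1+e₀)·log₁₀(σ'_f/σ'_0) = 0.26×4.9/(1+0.89)×log₁₀(92.729/46.593)
    = 0.67407 × 0.29889 = 0.2015 m

S_c ≈ 0.201 m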